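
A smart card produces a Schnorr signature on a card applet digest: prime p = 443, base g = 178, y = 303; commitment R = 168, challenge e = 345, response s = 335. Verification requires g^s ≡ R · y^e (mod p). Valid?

yes

g^s mod p:
Squares mod 443: 178^1≡178, 178^2≡231, 178^4≡201, 178^8≡88, 178^16≡213, 178^32≡183, 178^64≡264, 178^128≡145, 178^256≡204
335 = 256 + 64 + 8 + 4 + 2 + 1, so 178^335 ≡ 204·264·88·201·231·178 ≡ 136 (mod 443)
R · y^e mod p:
Squares mod 443: 303^1≡303, 303^2≡108, 303^4≡146, 303^8≡52, 303^16≡46, 303^32≡344, 303^64≡55, 303^128≡367, 303^256≡17
345 = 256 + 64 + 16 + 8 + 1, so 303^345 ≡ 17·55·46·52·303 ≡ 43 (mod 443)
168·43 = 7224 ≡ 136 (mod 443)
136 ≡ 136 (mod 443); signature holds.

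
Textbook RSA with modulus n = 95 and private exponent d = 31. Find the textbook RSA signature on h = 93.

92

h^2 ≡ 93^2 = 8649 ≡ 4
h^4 ≡ 4^2 = 16
h^8 ≡ 16^2 = 256 ≡ 66
h^16 ≡ 66^2 = 4356 ≡ 81
31 = 16 + 8 + 4 + 2 + 1, so h^31 ≡ 81·66·16·4·93 ≡ 92 (mod 95)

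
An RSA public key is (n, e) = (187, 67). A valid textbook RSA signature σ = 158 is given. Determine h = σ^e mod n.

σ^2 ≡ 158^2 = 24964 ≡ 93
σ^4 ≡ 93^2 = 8649 ≡ 47
σ^8 ≡ 47^2 = 2209 ≡ 152
σ^16 ≡ 152^2 = 23104 ≡ 103
σ^32 ≡ 103^2 = 10609 ≡ 137
σ^64 ≡ 137^2 = 18769 ≡ 69
67 = 64 + 2 + 1, so σ^67 ≡ 69·93·158 ≡ 159 (mod 187)

159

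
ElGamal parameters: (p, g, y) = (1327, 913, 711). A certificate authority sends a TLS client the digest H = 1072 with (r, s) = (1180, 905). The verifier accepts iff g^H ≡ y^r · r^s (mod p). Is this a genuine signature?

forged

Left side g^H mod p:
913^2 = 833569 ≡ 213
913^4 ≡ 213^2 = 45369 ≡ 251
913^8 ≡ 251^2 = 63001 ≡ 632
913^16 ≡ 632^2 = 399424 ≡ 1324
913^32 ≡ 1324^2 = 1752976 ≡ 9
913^64 ≡ 9^2 = 81
913^128 ≡ 81^2 = 6561 ≡ 1253
913^256 ≡ 1253^2 = 1570009 ≡ 168
913^512 ≡ 168^2 = 28224 ≡ 357
913^1024 ≡ 357^2 = 127449 ≡ 57
1072 = 1024 + 32 + 16, so 913^1072 ≡ 57·9·1324 ≡ 1115 (mod 1327)
Right side y^r · r^s mod p:
711^2 = 505521 ≡ 1261
711^4 ≡ 1261^2 = 1590121 ≡ 375
711^8 ≡ 375^2 = 140625 ≡ 1290
711^16 ≡ 1290^2 = 1664100 ≡ 42
711^32 ≡ 42^2 = 1764 ≡ 437
711^64 ≡ 437^2 = 190969 ≡ 1208
711^128 ≡ 1208^2 = 1459264 ≡ 891
711^256 ≡ 891^2 = 793881 ≡ 335
711^512 ≡ 335^2 = 112225 ≡ 757
711^1024 ≡ 757^2 = 573049 ≡ 1112
1180 = 1024 + 128 + 16 + 8 + 4, so 711^1180 ≡ 1112·891·42·1290·375 ≡ 1079 (mod 1327)
1180^2 = 1392400 ≡ 377
1180^4 ≡ 377^2 = 142129 ≡ 140
1180^8 ≡ 140^2 = 19600 ≡ 1022
1180^16 ≡ 1022^2 = 1044484 ≡ 135
1180^32 ≡ 135^2 = 18225 ≡ 974
1180^64 ≡ 974^2 = 948676 ≡ 1198
1180^128 ≡ 1198^2 = 1435204 ≡ 717
1180^256 ≡ 717^2 = 514089 ≡ 540
1180^512 ≡ 540^2 = 291600 ≡ 987
905 = 512 + 256 + 128 + 8 + 1, so 1180^905 ≡ 987·540·717·1022·1180 ≡ 181 (mod 1327)
1079·181 = 195299 ≡ 230 (mod 1327)
1115 ≠ 230, so verification fails.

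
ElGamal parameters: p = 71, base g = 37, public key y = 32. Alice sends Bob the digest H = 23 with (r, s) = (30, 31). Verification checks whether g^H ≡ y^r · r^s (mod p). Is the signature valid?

invalid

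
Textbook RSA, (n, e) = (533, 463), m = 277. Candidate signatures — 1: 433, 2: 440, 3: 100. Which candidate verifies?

1

Candidate 1: Squares mod 533: 433^1≡433, 433^2≡406, 433^4≡139, 433^8≡133, 433^16≡100, 433^32≡406, 433^64≡139, 433^128≡133, 433^256≡100; 463 = 256 + 128 + 64 + 8 + 4 + 2 + 1, so 433^463 ≡ 100·133·139·133·139·406·433 ≡ 277 (mod 533)
  → matches m = 277
Candidate 2: Squares mod 533: 440^1≡440, 440^2≡121, 440^4≡250, 440^8≡139, 440^16≡133, 440^32≡100, 440^64≡406, 440^128≡139, 440^256≡133; 463 = 256 + 128 + 64 + 8 + 4 + 2 + 1, so 440^463 ≡ 133·139·406·139·250·121·440 ≡ 470 (mod 533)
Candidate 3: Squares mod 533: 100^1≡100, 100^2≡406, 100^4≡139, 100^8≡133, 100^16≡100, 100^32≡406, 100^64≡139, 100^128≡133, 100^256≡100; 463 = 256 + 128 + 64 + 8 + 4 + 2 + 1, so 100^463 ≡ 100·133·139·133·139·406·100 ≡ 256 (mod 533)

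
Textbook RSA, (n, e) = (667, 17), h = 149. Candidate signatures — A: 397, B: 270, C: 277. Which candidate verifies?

Candidate A: 397^17 mod 667 = 518
Candidate B: 270^17 mod 667 = 149
  → matches h = 149
Candidate C: 277^17 mod 667 = 645

B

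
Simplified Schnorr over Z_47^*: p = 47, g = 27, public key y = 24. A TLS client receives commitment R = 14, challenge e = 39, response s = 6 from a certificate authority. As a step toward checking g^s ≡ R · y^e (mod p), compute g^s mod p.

6

27^2 = 729 ≡ 24
27^4 ≡ 24^2 = 576 ≡ 12
6 = 4 + 2, so 27^6 ≡ 12·24 ≡ 6 (mod 47)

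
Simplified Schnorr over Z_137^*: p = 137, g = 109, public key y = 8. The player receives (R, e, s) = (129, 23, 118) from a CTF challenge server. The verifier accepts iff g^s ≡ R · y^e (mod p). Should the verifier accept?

g^s mod p:
109^2 = 11881 ≡ 99
109^4 ≡ 99^2 = 9801 ≡ 74
109^8 ≡ 74^2 = 5476 ≡ 133
109^16 ≡ 133^2 = 17689 ≡ 16
109^32 ≡ 16^2 = 256 ≡ 119
109^64 ≡ 119^2 = 14161 ≡ 50
118 = 64 + 32 + 16 + 4 + 2, so 109^118 ≡ 50·119·16·74·99 ≡ 121 (mod 137)
R · y^e mod p:
8^2 = 64
8^4 ≡ 64^2 = 4096 ≡ 123
8^8 ≡ 123^2 = 15129 ≡ 59
8^16 ≡ 59^2 = 3481 ≡ 56
23 = 16 + 4 + 2 + 1, so 8^23 ≡ 56·123·64·8 ≡ 2 (mod 137)
129·2 = 258 ≡ 121 (mod 137)
121 ≡ 121 (mod 137); signature holds.

accept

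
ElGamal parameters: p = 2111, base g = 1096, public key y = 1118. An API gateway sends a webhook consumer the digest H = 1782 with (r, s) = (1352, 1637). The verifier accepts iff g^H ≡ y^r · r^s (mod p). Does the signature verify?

Left side g^H mod p:
1096^2 = 1201216 ≡ 57
1096^4 ≡ 57^2 = 3249 ≡ 1138
1096^8 ≡ 1138^2 = 1295044 ≡ 1001
1096^16 ≡ 1001^2 = 1002001 ≡ 1387
1096^32 ≡ 1387^2 = 1923769 ≡ 648
1096^64 ≡ 648^2 = 419904 ≡ 1926
1096^128 ≡ 1926^2 = 3709476 ≡ 449
1096^256 ≡ 449^2 = 201601 ≡ 1056
1096^512 ≡ 1056^2 = 1115136 ≡ 528
1096^1024 ≡ 528^2 = 278784 ≡ 132
1782 = 1024 + 512 + 128 + 64 + 32 + 16 + 4 + 2, so 1096^1782 ≡ 132·528·449·1926·648·1387·1138·57 ≡ 1003 (mod 2111)
Right side y^r · r^s mod p:
1118^2 = 1249924 ≡ 212
1118^4 ≡ 212^2 = 44944 ≡ 613
1118^8 ≡ 613^2 = 375769 ≡ 11
1118^16 ≡ 11^2 = 121
1118^32 ≡ 121^2 = 14641 ≡ 1975
1118^64 ≡ 1975^2 = 3900625 ≡ 1608
1118^128 ≡ 1608^2 = 2585664 ≡ 1800
1118^256 ≡ 1800^2 = 3240000 ≡ 1726
1118^512 ≡ 1726^2 = 2979076 ≡ 455
1118^1024 ≡ 455^2 = 207025 ≡ 147
1352 = 1024 + 256 + 64 + 8, so 1118^1352 ≡ 147·1726·1608·11 ≡ 728 (mod 2111)
1352^2 = 1827904 ≡ 1889
1352^4 ≡ 1889^2 = 3568321 ≡ 731
1352^8 ≡ 731^2 = 534361 ≡ 278
1352^16 ≡ 278^2 = 77284 ≡ 1288
1352^32 ≡ 1288^2 = 1658944 ≡ 1809
1352^64 ≡ 1809^2 = 3272481 ≡ 431
1352^128 ≡ 431^2 = 185761 ≡ 2104
1352^256 ≡ 2104^2 = 4426816 ≡ 49
1352^512 ≡ 49^2 = 2401 ≡ 290
1352^1024 ≡ 290^2 = 84100 ≡ 1771
1637 = 1024 + 512 + 64 + 32 + 4 + 1, so 1352^1637 ≡ 1771·290·431·1809·731·1352 ≡ 760 (mod 2111)
728·760 = 553280 ≡ 198 (mod 2111)
1003 ≠ 198, so verification fails.

does not verify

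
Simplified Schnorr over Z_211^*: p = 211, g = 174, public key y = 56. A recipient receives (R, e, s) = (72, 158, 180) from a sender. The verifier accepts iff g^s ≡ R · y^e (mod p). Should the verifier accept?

reject

g^s mod p:
174^2 = 30276 ≡ 103
174^4 ≡ 103^2 = 10609 ≡ 59
174^8 ≡ 59^2 = 3481 ≡ 105
174^16 ≡ 105^2 = 11025 ≡ 53
174^32 ≡ 53^2 = 2809 ≡ 66
174^64 ≡ 66^2 = 4356 ≡ 136
174^128 ≡ 136^2 = 18496 ≡ 139
180 = 128 + 32 + 16 + 4, so 174^180 ≡ 139·66·53·59 ≡ 171 (mod 211)
R · y^e mod p:
56^2 = 3136 ≡ 182
56^4 ≡ 182^2 = 33124 ≡ 208
56^8 ≡ 208^2 = 43264 ≡ 9
56^16 ≡ 9^2 = 81
56^32 ≡ 81^2 = 6561 ≡ 20
56^64 ≡ 20^2 = 400 ≡ 189
56^128 ≡ 189^2 = 35721 ≡ 62
158 = 128 + 16 + 8 + 4 + 2, so 56^158 ≡ 62·81·9·208·182 ≡ 30 (mod 211)
72·30 = 2160 ≡ 50 (mod 211)
171 ≠ 50; the check fails.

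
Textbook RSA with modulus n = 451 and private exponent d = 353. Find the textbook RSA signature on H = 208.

208

H^2 ≡ 208^2 = 43264 ≡ 419
H^4 ≡ 419^2 = 175561 ≡ 122
H^8 ≡ 122^2 = 14884 ≡ 1
H^16 ≡ 1^2 = 1
H^32 ≡ 1^2 = 1
H^64 ≡ 1^2 = 1
H^128 ≡ 1^2 = 1
H^256 ≡ 1^2 = 1
353 = 256 + 64 + 32 + 1, so H^353 ≡ 1·1·1·208 ≡ 208 (mod 451)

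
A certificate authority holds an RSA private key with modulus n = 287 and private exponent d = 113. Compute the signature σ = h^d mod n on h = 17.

h^113 mod 287 = 19

19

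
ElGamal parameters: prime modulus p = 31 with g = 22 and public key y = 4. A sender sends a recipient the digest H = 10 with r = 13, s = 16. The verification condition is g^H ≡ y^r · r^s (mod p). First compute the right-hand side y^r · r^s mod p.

4^2 = 16
4^4 ≡ 16^2 = 256 ≡ 8
4^8 ≡ 8^2 = 64 ≡ 2
13 = 8 + 4 + 1, so 4^13 ≡ 2·8·4 ≡ 2 (mod 31)
13^2 = 169 ≡ 14
13^4 ≡ 14^2 = 196 ≡ 10
13^8 ≡ 10^2 = 100 ≡ 7
13^16 ≡ 7^2 = 49 ≡ 18
y^r · r^s ≡ 2·18 = 36 ≡ 5 (mod 31)

5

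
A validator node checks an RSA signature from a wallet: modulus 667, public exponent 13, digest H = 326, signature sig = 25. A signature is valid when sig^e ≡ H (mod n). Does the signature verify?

verifies

sig^2 ≡ 25^2 = 625
sig^4 ≡ 625^2 = 390625 ≡ 430
sig^8 ≡ 430^2 = 184900 ≡ 141
13 = 8 + 4 + 1, so sig^13 ≡ 141·430·25 ≡ 326 (mod 667)
326 = H, so the signature checks out.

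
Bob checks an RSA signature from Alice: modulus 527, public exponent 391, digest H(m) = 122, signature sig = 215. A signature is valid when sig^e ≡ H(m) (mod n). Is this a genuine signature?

genuine

Squares mod 527: sig^1≡215, sig^2≡376, sig^4≡140, sig^8≡101, sig^16≡188, sig^32≡35, sig^64≡171, sig^128≡256, sig^256≡188
391 = 256 + 128 + 4 + 2 + 1, so sig^391 ≡ 188·256·140·376·215 ≡ 122 (mod 527)
Since 122 equals the digest 122, verification succeeds.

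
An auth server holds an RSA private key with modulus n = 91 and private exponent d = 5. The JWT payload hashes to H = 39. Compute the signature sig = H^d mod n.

H^2 ≡ 39^2 = 1521 ≡ 65
H^4 ≡ 65^2 = 4225 ≡ 39
5 = 4 + 1, so H^5 ≡ 39·39 ≡ 65 (mod 91)

65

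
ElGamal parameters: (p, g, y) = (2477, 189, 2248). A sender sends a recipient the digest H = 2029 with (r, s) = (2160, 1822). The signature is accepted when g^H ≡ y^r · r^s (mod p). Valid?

no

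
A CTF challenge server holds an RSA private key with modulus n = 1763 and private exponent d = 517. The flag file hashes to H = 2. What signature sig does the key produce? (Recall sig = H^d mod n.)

323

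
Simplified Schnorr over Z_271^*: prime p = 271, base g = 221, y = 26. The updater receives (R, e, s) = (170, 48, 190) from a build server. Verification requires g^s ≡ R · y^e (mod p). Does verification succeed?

passes

g^s mod p:
221^2 = 48841 ≡ 61
221^4 ≡ 61^2 = 3721 ≡ 198
221^8 ≡ 198^2 = 39204 ≡ 180
221^16 ≡ 180^2 = 32400 ≡ 151
221^32 ≡ 151^2 = 22801 ≡ 37
221^64 ≡ 37^2 = 1369 ≡ 14
221^128 ≡ 14^2 = 196
190 = 128 + 32 + 16 + 8 + 4 + 2, so 221^190 ≡ 196·37·151·180·198·61 ≡ 5 (mod 271)
R · y^e mod p:
26^2 = 676 ≡ 134
26^4 ≡ 134^2 = 17956 ≡ 70
26^8 ≡ 70^2 = 4900 ≡ 22
26^16 ≡ 22^2 = 484 ≡ 213
26^32 ≡ 213^2 = 45369 ≡ 112
48 = 32 + 16, so 26^48 ≡ 112·213 ≡ 8 (mod 271)
170·8 = 1360 ≡ 5 (mod 271)
5 ≡ 5 (mod 271); signature holds.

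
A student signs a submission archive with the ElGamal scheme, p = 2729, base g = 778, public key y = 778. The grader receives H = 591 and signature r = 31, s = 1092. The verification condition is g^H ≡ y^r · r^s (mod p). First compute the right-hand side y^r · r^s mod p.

305

Squares mod 2729: 778^1≡778, 778^2≡2175, 778^4≡1268, 778^8≡443, 778^16≡2490
31 = 16 + 8 + 4 + 2 + 1, so 778^31 ≡ 2490·443·1268·2175·778 ≡ 1929 (mod 2729)
Squares mod 2729: 31^1≡31, 31^2≡961, 31^4≡1119, 31^8≡2279, 31^16≡554, 31^32≡1268, 31^64≡443, 31^128≡2490, 31^256≡2541, 31^512≡2596, 31^1024≡1315
1092 = 1024 + 64 + 4, so 31^1092 ≡ 1315·443·1119 ≡ 2541 (mod 2729)
y^r · r^s ≡ 1929·2541 = 4901589 ≡ 305 (mod 2729)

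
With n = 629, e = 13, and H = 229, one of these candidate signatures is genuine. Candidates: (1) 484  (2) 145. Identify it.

2

Candidate 1: 484^13 mod 629 = 400
Candidate 2: 145^13 mod 629 = 229
  → matches H = 229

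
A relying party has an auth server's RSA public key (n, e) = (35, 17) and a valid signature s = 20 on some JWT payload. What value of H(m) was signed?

s^2 ≡ 20^2 = 400 ≡ 15
s^4 ≡ 15^2 = 225 ≡ 15
s^8 ≡ 15^2 = 225 ≡ 15
s^16 ≡ 15^2 = 225 ≡ 15
17 = 16 + 1, so s^17 ≡ 15·20 ≡ 20 (mod 35)

20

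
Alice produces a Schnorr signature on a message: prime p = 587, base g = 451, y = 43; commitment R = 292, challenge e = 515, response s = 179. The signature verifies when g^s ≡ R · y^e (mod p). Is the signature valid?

g^s mod p:
451^2 = 203401 ≡ 299
451^4 ≡ 299^2 = 89401 ≡ 177
451^8 ≡ 177^2 = 31329 ≡ 218
451^16 ≡ 218^2 = 47524 ≡ 564
451^32 ≡ 564^2 = 318096 ≡ 529
451^64 ≡ 529^2 = 279841 ≡ 429
451^128 ≡ 429^2 = 184041 ≡ 310
179 = 128 + 32 + 16 + 2 + 1, so 451^179 ≡ 310·529·564·299·451 ≡ 535 (mod 587)
R · y^e mod p:
43^2 = 1849 ≡ 88
43^4 ≡ 88^2 = 7744 ≡ 113
43^8 ≡ 113^2 = 12769 ≡ 442
43^16 ≡ 442^2 = 195364 ≡ 480
43^32 ≡ 480^2 = 230400 ≡ 296
43^64 ≡ 296^2 = 87616 ≡ 153
43^128 ≡ 153^2 = 23409 ≡ 516
43^256 ≡ 516^2 = 266256 ≡ 345
43^512 ≡ 345^2 = 119025 ≡ 451
515 = 512 + 2 + 1, so 43^515 ≡ 451·88·43 ≡ 175 (mod 587)
292·175 = 51100 ≡ 31 (mod 587)
535 ≠ 31; the check fails.

invalid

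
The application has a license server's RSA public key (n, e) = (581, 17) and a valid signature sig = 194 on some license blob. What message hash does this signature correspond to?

Squares mod 581: sig^1≡194, sig^2≡452, sig^4≡373, sig^8≡270, sig^16≡275
17 = 16 + 1, so sig^17 ≡ 275·194 ≡ 479 (mod 581)

479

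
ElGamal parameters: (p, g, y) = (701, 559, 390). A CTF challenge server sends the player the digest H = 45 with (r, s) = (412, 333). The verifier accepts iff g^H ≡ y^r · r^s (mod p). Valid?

no

Left side g^H mod p:
Squares mod 701: 559^1≡559, 559^2≡536, 559^4≡587, 559^8≡378, 559^16≡581, 559^32≡380
45 = 32 + 8 + 4 + 1, so 559^45 ≡ 380·378·587·559 ≡ 682 (mod 701)
Right side y^r · r^s mod p:
Squares mod 701: 390^1≡390, 390^2≡684, 390^4≡289, 390^8≡102, 390^16≡590, 390^32≡404, 390^64≡584, 390^128≡370, 390^256≡205
412 = 256 + 128 + 16 + 8 + 4, so 390^412 ≡ 205·370·590·102·289 ≡ 378 (mod 701)
Squares mod 701: 412^1≡412, 412^2≡102, 412^4≡590, 412^8≡404, 412^16≡584, 412^32≡370, 412^64≡205, 412^128≡666, 412^256≡524
333 = 256 + 64 + 8 + 4 + 1, so 412^333 ≡ 524·205·404·590·412 ≡ 17 (mod 701)
378·17 = 6426 ≡ 117 (mod 701)
682 ≠ 117, so verification fails.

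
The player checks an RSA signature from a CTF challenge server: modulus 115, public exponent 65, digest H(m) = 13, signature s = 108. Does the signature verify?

s^2 ≡ 108^2 = 11664 ≡ 49
s^4 ≡ 49^2 = 2401 ≡ 101
s^8 ≡ 101^2 = 10201 ≡ 81
s^16 ≡ 81^2 = 6561 ≡ 6
s^32 ≡ 6^2 = 36
s^64 ≡ 36^2 = 1296 ≡ 31
65 = 64 + 1, so s^65 ≡ 31·108 ≡ 13 (mod 115)
Since 13 equals the digest 13, verification succeeds.

verifies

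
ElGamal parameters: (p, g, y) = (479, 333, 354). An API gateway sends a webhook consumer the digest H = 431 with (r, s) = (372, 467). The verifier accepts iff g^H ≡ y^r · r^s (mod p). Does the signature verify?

verifies

Left side g^H mod p:
333^431 mod 479 = 260
Right side y^r · r^s mod p:
354^372 mod 479 = 330
372^467 mod 479 = 204
330·204 = 67320 ≡ 260 (mod 479)
260 ≡ 260 (mod 479), so the signature is genuine.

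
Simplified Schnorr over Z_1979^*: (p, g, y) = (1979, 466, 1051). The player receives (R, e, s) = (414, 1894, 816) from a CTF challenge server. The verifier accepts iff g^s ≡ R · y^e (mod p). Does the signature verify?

g^s mod p:
466^2 = 217156 ≡ 1445
466^4 ≡ 1445^2 = 2088025 ≡ 180
466^8 ≡ 180^2 = 32400 ≡ 736
466^16 ≡ 736^2 = 541696 ≡ 1429
466^32 ≡ 1429^2 = 2042041 ≡ 1692
466^64 ≡ 1692^2 = 2862864 ≡ 1230
466^128 ≡ 1230^2 = 1512900 ≡ 944
466^256 ≡ 944^2 = 891136 ≡ 586
466^512 ≡ 586^2 = 343396 ≡ 1029
816 = 512 + 256 + 32 + 16, so 466^816 ≡ 1029·586·1692·1429 ≡ 1452 (mod 1979)
R · y^e mod p:
1051^2 = 1104601 ≡ 319
1051^4 ≡ 319^2 = 101761 ≡ 832
1051^8 ≡ 832^2 = 692224 ≡ 1553
1051^16 ≡ 1553^2 = 2411809 ≡ 1387
1051^32 ≡ 1387^2 = 1923769 ≡ 181
1051^64 ≡ 181^2 = 32761 ≡ 1097
1051^128 ≡ 1097^2 = 1203409 ≡ 177
1051^256 ≡ 177^2 = 31329 ≡ 1644
1051^512 ≡ 1644^2 = 2702736 ≡ 1401
1051^1024 ≡ 1401^2 = 1962801 ≡ 1612
1894 = 1024 + 512 + 256 + 64 + 32 + 4 + 2, so 1051^1894 ≡ 1612·1401·1644·1097·181·832·319 ≡ 319 (mod 1979)
414·319 = 132066 ≡ 1452 (mod 1979)
1452 ≡ 1452 (mod 1979); signature holds.

verifies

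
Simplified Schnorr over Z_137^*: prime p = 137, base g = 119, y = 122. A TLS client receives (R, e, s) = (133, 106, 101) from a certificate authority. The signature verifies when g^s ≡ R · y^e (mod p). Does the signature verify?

does not verify

g^s mod p:
119^101 mod 137 = 38
R · y^e mod p:
122^106 mod 137 = 72
133·72 = 9576 ≡ 123 (mod 137)
38 ≠ 123; the check fails.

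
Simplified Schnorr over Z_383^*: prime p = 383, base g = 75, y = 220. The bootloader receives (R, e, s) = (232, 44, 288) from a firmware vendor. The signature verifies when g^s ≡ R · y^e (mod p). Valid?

g^s mod p:
Squares mod 383: 75^1≡75, 75^2≡263, 75^4≡229, 75^8≡353, 75^16≡134, 75^32≡338, 75^64≡110, 75^128≡227, 75^256≡207
288 = 256 + 32, so 75^288 ≡ 207·338 ≡ 260 (mod 383)
R · y^e mod p:
Squares mod 383: 220^1≡220, 220^2≡142, 220^4≡248, 220^8≡224, 220^16≡3, 220^32≡9
44 = 32 + 8 + 4, so 220^44 ≡ 9·224·248 ≡ 153 (mod 383)
232·153 = 35496 ≡ 260 (mod 383)
260 ≡ 260 (mod 383); signature holds.

yes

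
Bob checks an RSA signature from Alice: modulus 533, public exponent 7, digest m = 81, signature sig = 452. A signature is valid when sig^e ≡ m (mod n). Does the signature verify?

does not verify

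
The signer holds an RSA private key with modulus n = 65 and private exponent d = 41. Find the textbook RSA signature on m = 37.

m^2 ≡ 37^2 = 1369 ≡ 4
m^4 ≡ 4^2 = 16
m^8 ≡ 16^2 = 256 ≡ 61
m^16 ≡ 61^2 = 3721 ≡ 16
m^32 ≡ 16^2 = 256 ≡ 61
41 = 32 + 8 + 1, so m^41 ≡ 61·61·37 ≡ 7 (mod 65)

7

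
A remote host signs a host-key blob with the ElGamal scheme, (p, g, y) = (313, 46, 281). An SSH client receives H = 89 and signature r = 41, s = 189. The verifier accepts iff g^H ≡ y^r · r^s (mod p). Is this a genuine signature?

Left side g^H mod p:
Squares mod 313: 46^1≡46, 46^2≡238, 46^4≡304, 46^8≡81, 46^16≡301, 46^32≡144, 46^64≡78
89 = 64 + 16 + 8 + 1, so 46^89 ≡ 78·301·81·46 ≡ 223 (mod 313)
Right side y^r · r^s mod p:
Squares mod 313: 281^1≡281, 281^2≡85, 281^4≡26, 281^8≡50, 281^16≡309, 281^32≡16
41 = 32 + 8 + 1, so 281^41 ≡ 16·50·281 ≡ 66 (mod 313)
Squares mod 313: 41^1≡41, 41^2≡116, 41^4≡310, 41^8≡9, 41^16≡81, 41^32≡301, 41^64≡144, 41^128≡78
189 = 128 + 32 + 16 + 8 + 4 + 1, so 41^189 ≡ 78·301·81·9·310·41 ≡ 179 (mod 313)
66·179 = 11814 ≡ 233 (mod 313)
223 ≠ 233, so verification fails.

forged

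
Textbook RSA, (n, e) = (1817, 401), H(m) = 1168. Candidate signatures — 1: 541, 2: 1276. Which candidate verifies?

1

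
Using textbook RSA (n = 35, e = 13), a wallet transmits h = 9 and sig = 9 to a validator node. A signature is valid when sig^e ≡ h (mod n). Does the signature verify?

verifies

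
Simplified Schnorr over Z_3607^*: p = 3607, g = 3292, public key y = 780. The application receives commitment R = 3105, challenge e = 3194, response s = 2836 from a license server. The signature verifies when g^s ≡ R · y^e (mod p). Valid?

g^s mod p:
3292^2 = 10837264 ≡ 1836
3292^4 ≡ 1836^2 = 3370896 ≡ 1958
3292^8 ≡ 1958^2 = 3833764 ≡ 3130
3292^16 ≡ 3130^2 = 9796900 ≡ 288
3292^32 ≡ 288^2 = 82944 ≡ 3590
3292^64 ≡ 3590^2 = 12888100 ≡ 289
3292^128 ≡ 289^2 = 83521 ≡ 560
3292^256 ≡ 560^2 = 313600 ≡ 3398
3292^512 ≡ 3398^2 = 11546404 ≡ 397
3292^1024 ≡ 397^2 = 157609 ≡ 2508
3292^2048 ≡ 2508^2 = 6290064 ≡ 3063
2836 = 2048 + 512 + 256 + 16 + 4, so 3292^2836 ≡ 3063·397·3398·288·1958 ≡ 1785 (mod 3607)
R · y^e mod p:
780^2 = 608400 ≡ 2424
780^4 ≡ 2424^2 = 5875776 ≡ 3580
780^8 ≡ 3580^2 = 12816400 ≡ 729
780^16 ≡ 729^2 = 531441 ≡ 1212
780^32 ≡ 1212^2 = 1468944 ≡ 895
780^64 ≡ 895^2 = 801025 ≡ 271
780^128 ≡ 271^2 = 73441 ≡ 1301
780^256 ≡ 1301^2 = 1692601 ≡ 918
780^512 ≡ 918^2 = 842724 ≡ 2293
780^1024 ≡ 2293^2 = 5257849 ≡ 2450
780^2048 ≡ 2450^2 = 6002500 ≡ 452
3194 = 2048 + 1024 + 64 + 32 + 16 + 8 + 2, so 780^3194 ≡ 452·2450·271·895·1212·729·2424 ≡ 18 (mod 3607)
3105·18 = 55890 ≡ 1785 (mod 3607)
1785 ≡ 1785 (mod 3607); signature holds.

yes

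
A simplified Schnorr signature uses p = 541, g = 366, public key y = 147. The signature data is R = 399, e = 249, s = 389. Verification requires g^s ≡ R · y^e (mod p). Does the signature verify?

verifies

g^s mod p:
366^389 mod 541 = 243
R · y^e mod p:
147^249 mod 541 = 505
399·505 = 201495 ≡ 243 (mod 541)
243 ≡ 243 (mod 541); signature holds.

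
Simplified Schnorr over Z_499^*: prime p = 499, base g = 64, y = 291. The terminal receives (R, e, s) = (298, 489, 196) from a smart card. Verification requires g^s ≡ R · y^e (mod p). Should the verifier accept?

g^s mod p:
Squares mod 499: 64^1≡64, 64^2≡104, 64^4≡337, 64^8≡296, 64^16≡291, 64^32≡350, 64^64≡245, 64^128≡145
196 = 128 + 64 + 4, so 64^196 ≡ 145·245·337 ≡ 416 (mod 499)
R · y^e mod p:
Squares mod 499: 291^1≡291, 291^2≡350, 291^4≡245, 291^8≡145, 291^16≡67, 291^32≡497, 291^64≡4, 291^128≡16, 291^256≡256
489 = 256 + 128 + 64 + 32 + 8 + 1, so 291^489 ≡ 256·16·4·497·145·291 ≡ 406 (mod 499)
298·406 = 120988 ≡ 230 (mod 499)
416 ≠ 230; the check fails.

reject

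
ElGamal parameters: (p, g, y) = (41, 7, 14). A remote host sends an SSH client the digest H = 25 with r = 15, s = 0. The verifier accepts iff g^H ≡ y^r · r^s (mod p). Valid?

Left side g^H mod p:
7^2 = 49 ≡ 8
7^4 ≡ 8^2 = 64 ≡ 23
7^8 ≡ 23^2 = 529 ≡ 37
7^16 ≡ 37^2 = 1369 ≡ 16
25 = 16 + 8 + 1, so 7^25 ≡ 16·37·7 ≡ 3 (mod 41)
Right side y^r · r^s mod p:
14^2 = 196 ≡ 32
14^4 ≡ 32^2 = 1024 ≡ 40
14^8 ≡ 40^2 = 1600 ≡ 1
15 = 8 + 4 + 2 + 1, so 14^15 ≡ 1·40·32·14 ≡ 3 (mod 41)
15^0 mod 41 = 1
3·1 = 3 ≡ 3 (mod 41)
3 ≡ 3 (mod 41), so the signature is genuine.

yes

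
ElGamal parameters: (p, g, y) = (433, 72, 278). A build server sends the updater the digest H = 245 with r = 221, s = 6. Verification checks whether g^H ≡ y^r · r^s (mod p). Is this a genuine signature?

Left side g^H mod p:
72^2 = 5184 ≡ 421
72^4 ≡ 421^2 = 177241 ≡ 144
72^8 ≡ 144^2 = 20736 ≡ 385
72^16 ≡ 385^2 = 148225 ≡ 139
72^32 ≡ 139^2 = 19321 ≡ 269
72^64 ≡ 269^2 = 72361 ≡ 50
72^128 ≡ 50^2 = 2500 ≡ 335
245 = 128 + 64 + 32 + 16 + 4 + 1, so 72^245 ≡ 335·50·269·139·144·72 ≡ 351 (mod 433)
Right side y^r · r^s mod p:
278^2 = 77284 ≡ 210
278^4 ≡ 210^2 = 44100 ≡ 367
278^8 ≡ 367^2 = 134689 ≡ 26
278^16 ≡ 26^2 = 676 ≡ 243
278^32 ≡ 243^2 = 59049 ≡ 161
278^64 ≡ 161^2 = 25921 ≡ 374
278^128 ≡ 374^2 = 139876 ≡ 17
221 = 128 + 64 + 16 + 8 + 4 + 1, so 278^221 ≡ 17·374·243·26·367·278 ≡ 271 (mod 433)
221^2 = 48841 ≡ 345
221^4 ≡ 345^2 = 119025 ≡ 383
6 = 4 + 2, so 221^6 ≡ 383·345 ≡ 70 (mod 433)
271·70 = 18970 ≡ 351 (mod 433)
351 ≡ 351 (mod 433), so the signature is genuine.

genuine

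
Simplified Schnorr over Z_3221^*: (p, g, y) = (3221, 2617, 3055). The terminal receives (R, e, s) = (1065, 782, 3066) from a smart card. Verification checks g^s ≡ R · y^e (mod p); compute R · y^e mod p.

6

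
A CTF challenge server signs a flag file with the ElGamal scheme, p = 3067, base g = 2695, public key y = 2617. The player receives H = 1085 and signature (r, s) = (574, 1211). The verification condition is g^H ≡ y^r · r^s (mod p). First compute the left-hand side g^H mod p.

1732

2695^2 = 7263025 ≡ 369
2695^4 ≡ 369^2 = 136161 ≡ 1213
2695^8 ≡ 1213^2 = 1471369 ≡ 2276
2695^16 ≡ 2276^2 = 5180176 ≡ 13
2695^32 ≡ 13^2 = 169
2695^64 ≡ 169^2 = 28561 ≡ 958
2695^128 ≡ 958^2 = 917764 ≡ 731
2695^256 ≡ 731^2 = 534361 ≡ 703
2695^512 ≡ 703^2 = 494209 ≡ 422
2695^1024 ≡ 422^2 = 178084 ≡ 198
1085 = 1024 + 32 + 16 + 8 + 4 + 1, so 2695^1085 ≡ 198·169·13·2276·1213·2695 ≡ 1732 (mod 3067)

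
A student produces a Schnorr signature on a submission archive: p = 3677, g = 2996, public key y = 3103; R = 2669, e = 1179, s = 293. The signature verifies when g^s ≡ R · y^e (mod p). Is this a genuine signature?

g^s mod p:
2996^293 mod 3677 = 496
R · y^e mod p:
3103^1179 mod 3677 = 2160
2669·2160 = 5765040 ≡ 3181 (mod 3677)
496 ≠ 3181; the check fails.

forged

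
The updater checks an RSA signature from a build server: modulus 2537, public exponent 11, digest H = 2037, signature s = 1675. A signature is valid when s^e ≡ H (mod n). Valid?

yes

s^2 ≡ 1675^2 = 2805625 ≡ 2240
s^4 ≡ 2240^2 = 5017600 ≡ 1951
s^8 ≡ 1951^2 = 3806401 ≡ 901
11 = 8 + 2 + 1, so s^11 ≡ 901·2240·1675 ≡ 2037 (mod 2537)
2037 = H, so the signature checks out.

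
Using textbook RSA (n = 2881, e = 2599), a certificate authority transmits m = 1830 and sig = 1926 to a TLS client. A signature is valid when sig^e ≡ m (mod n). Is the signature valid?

invalid

Squares mod 2881: sig^1≡1926, sig^2≡1629, sig^4≡240, sig^8≡2861, sig^16≡400, sig^32≡1545, sig^64≡1557, sig^128≡1328, sig^256≡412, sig^512≡2646, sig^1024≡486, sig^2048≡2835
2599 = 2048 + 512 + 32 + 4 + 2 + 1, so sig^2599 ≡ 2835·2646·1545·240·1629·1926 ≡ 1062 (mod 2881)
sig^2599 mod 2881 = 1062, but m = 1830.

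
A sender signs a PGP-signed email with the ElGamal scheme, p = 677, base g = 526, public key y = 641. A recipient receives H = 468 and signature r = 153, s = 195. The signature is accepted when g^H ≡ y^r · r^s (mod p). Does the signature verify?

does not verify

Left side g^H mod p:
526^2 = 276676 ≡ 460
526^4 ≡ 460^2 = 211600 ≡ 376
526^8 ≡ 376^2 = 141376 ≡ 560
526^16 ≡ 560^2 = 313600 ≡ 149
526^32 ≡ 149^2 = 22201 ≡ 537
526^64 ≡ 537^2 = 288369 ≡ 644
526^128 ≡ 644^2 = 414736 ≡ 412
526^256 ≡ 412^2 = 169744 ≡ 494
468 = 256 + 128 + 64 + 16 + 4, so 526^468 ≡ 494·412·644·149·376 ≡ 40 (mod 677)
Right side y^r · r^s mod p:
641^2 = 410881 ≡ 619
641^4 ≡ 619^2 = 383161 ≡ 656
641^8 ≡ 656^2 = 430336 ≡ 441
641^16 ≡ 441^2 = 194481 ≡ 182
641^32 ≡ 182^2 = 33124 ≡ 628
641^64 ≡ 628^2 = 394384 ≡ 370
641^128 ≡ 370^2 = 136900 ≡ 146
153 = 128 + 16 + 8 + 1, so 641^153 ≡ 146·182·441·641 ≡ 584 (mod 677)
153^2 = 23409 ≡ 391
153^4 ≡ 391^2 = 152881 ≡ 556
153^8 ≡ 556^2 = 309136 ≡ 424
153^16 ≡ 424^2 = 179776 ≡ 371
153^32 ≡ 371^2 = 137641 ≡ 210
153^64 ≡ 210^2 = 44100 ≡ 95
153^128 ≡ 95^2 = 9025 ≡ 224
195 = 128 + 64 + 2 + 1, so 153^195 ≡ 224·95·391·153 ≡ 609 (mod 677)
584·609 = 355656 ≡ 231 (mod 677)
40 ≠ 231, so verification fails.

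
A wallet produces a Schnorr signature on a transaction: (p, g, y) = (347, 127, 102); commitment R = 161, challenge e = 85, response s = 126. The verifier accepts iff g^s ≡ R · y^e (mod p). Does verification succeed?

fails

g^s mod p:
Squares mod 347: 127^1≡127, 127^2≡167, 127^4≡129, 127^8≡332, 127^16≡225, 127^32≡310, 127^64≡328
126 = 64 + 32 + 16 + 8 + 4 + 2, so 127^126 ≡ 328·310·225·332·129·167 ≡ 158 (mod 347)
R · y^e mod p:
Squares mod 347: 102^1≡102, 102^2≡341, 102^4≡36, 102^8≡255, 102^16≡136, 102^32≡105, 102^64≡268
85 = 64 + 16 + 4 + 1, so 102^85 ≡ 268·136·36·102 ≡ 197 (mod 347)
161·197 = 31717 ≡ 140 (mod 347)
158 ≠ 140; the check fails.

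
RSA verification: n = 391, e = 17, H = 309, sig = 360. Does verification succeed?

passes

sig^2 ≡ 360^2 = 129600 ≡ 179
sig^4 ≡ 179^2 = 32041 ≡ 370
sig^8 ≡ 370^2 = 136900 ≡ 50
sig^16 ≡ 50^2 = 2500 ≡ 154
17 = 16 + 1, so sig^17 ≡ 154·360 ≡ 309 (mod 391)
309 = H, so the signature checks out.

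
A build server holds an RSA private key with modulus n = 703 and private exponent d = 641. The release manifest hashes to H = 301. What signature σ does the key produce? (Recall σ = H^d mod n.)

Squares mod 703: H^1≡301, H^2≡617, H^4≡366, H^8≡386, H^16≡663, H^32≡194, H^64≡377, H^128≡123, H^256≡366, H^512≡386
641 = 512 + 128 + 1, so H^641 ≡ 386·123·301 ≡ 294 (mod 703)

294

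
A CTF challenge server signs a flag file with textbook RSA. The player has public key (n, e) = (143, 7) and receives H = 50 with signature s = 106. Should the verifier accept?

accept

s^2 ≡ 106^2 = 11236 ≡ 82
s^4 ≡ 82^2 = 6724 ≡ 3
7 = 4 + 2 + 1, so s^7 ≡ 3·82·106 ≡ 50 (mod 143)
Since 50 equals the digest 50, verification succeeds.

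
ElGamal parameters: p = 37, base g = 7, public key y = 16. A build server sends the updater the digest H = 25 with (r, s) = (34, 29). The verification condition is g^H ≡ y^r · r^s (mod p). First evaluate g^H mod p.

34

Squares mod 37: 7^1≡7, 7^2≡12, 7^4≡33, 7^8≡16, 7^16≡34
25 = 16 + 8 + 1, so 7^25 ≡ 34·16·7 ≡ 34 (mod 37)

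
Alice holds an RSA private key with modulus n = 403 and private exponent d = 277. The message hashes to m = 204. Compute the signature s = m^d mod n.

9

m^2 ≡ 204^2 = 41616 ≡ 107
m^4 ≡ 107^2 = 11449 ≡ 165
m^8 ≡ 165^2 = 27225 ≡ 224
m^16 ≡ 224^2 = 50176 ≡ 204
m^32 ≡ 204^2 = 41616 ≡ 107
m^64 ≡ 107^2 = 11449 ≡ 165
m^128 ≡ 165^2 = 27225 ≡ 224
m^256 ≡ 224^2 = 50176 ≡ 204
277 = 256 + 16 + 4 + 1, so m^277 ≡ 204·204·165·204 ≡ 9 (mod 403)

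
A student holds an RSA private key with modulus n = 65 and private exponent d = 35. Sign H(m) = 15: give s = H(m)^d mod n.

20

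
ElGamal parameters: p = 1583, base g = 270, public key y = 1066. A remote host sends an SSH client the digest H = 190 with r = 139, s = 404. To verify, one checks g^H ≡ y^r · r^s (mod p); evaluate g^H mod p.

1524

Squares mod 1583: 270^1≡270, 270^2≡82, 270^4≡392, 270^8≡113, 270^16≡105, 270^32≡1527, 270^64≡1553, 270^128≡900
190 = 128 + 32 + 16 + 8 + 4 + 2, so 270^190 ≡ 900·1527·105·113·392·82 ≡ 1524 (mod 1583)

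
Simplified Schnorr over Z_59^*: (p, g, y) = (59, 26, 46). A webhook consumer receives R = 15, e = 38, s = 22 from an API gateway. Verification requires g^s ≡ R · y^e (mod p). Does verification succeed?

g^s mod p:
26^2 = 676 ≡ 27
26^4 ≡ 27^2 = 729 ≡ 21
26^8 ≡ 21^2 = 441 ≡ 28
26^16 ≡ 28^2 = 784 ≡ 17
22 = 16 + 4 + 2, so 26^22 ≡ 17·21·27 ≡ 22 (mod 59)
R · y^e mod p:
46^2 = 2116 ≡ 51
46^4 ≡ 51^2 = 2601 ≡ 5
46^8 ≡ 5^2 = 25
46^16 ≡ 25^2 = 625 ≡ 35
46^32 ≡ 35^2 = 1225 ≡ 45
38 = 32 + 4 + 2, so 46^38 ≡ 45·5·51 ≡ 29 (mod 59)
15·29 = 435 ≡ 22 (mod 59)
22 ≡ 22 (mod 59); signature holds.

passes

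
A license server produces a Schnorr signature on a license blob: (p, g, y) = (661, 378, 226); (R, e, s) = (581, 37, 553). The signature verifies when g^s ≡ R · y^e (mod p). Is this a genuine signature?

g^s mod p:
378^2 = 142884 ≡ 108
378^4 ≡ 108^2 = 11664 ≡ 427
378^8 ≡ 427^2 = 182329 ≡ 554
378^16 ≡ 554^2 = 306916 ≡ 212
378^32 ≡ 212^2 = 44944 ≡ 657
378^64 ≡ 657^2 = 431649 ≡ 16
378^128 ≡ 16^2 = 256
378^256 ≡ 256^2 = 65536 ≡ 97
378^512 ≡ 97^2 = 9409 ≡ 155
553 = 512 + 32 + 8 + 1, so 378^553 ≡ 155·657·554·378 ≡ 163 (mod 661)
R · y^e mod p:
226^2 = 51076 ≡ 179
226^4 ≡ 179^2 = 32041 ≡ 313
226^8 ≡ 313^2 = 97969 ≡ 141
226^16 ≡ 141^2 = 19881 ≡ 51
226^32 ≡ 51^2 = 2601 ≡ 618
37 = 32 + 4 + 1, so 226^37 ≡ 618·313·226 ≡ 188 (mod 661)
581·188 = 109228 ≡ 163 (mod 661)
163 ≡ 163 (mod 661); signature holds.

genuine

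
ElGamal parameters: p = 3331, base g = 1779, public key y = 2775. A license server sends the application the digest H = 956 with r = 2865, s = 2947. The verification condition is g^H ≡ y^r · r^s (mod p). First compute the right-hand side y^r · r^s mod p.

2775^2 = 7700625 ≡ 2684
2775^4 ≡ 2684^2 = 7203856 ≡ 2234
2775^8 ≡ 2234^2 = 4990756 ≡ 918
2775^16 ≡ 918^2 = 842724 ≡ 3312
2775^32 ≡ 3312^2 = 10969344 ≡ 361
2775^64 ≡ 361^2 = 130321 ≡ 412
2775^128 ≡ 412^2 = 169744 ≡ 3194
2775^256 ≡ 3194^2 = 10201636 ≡ 2114
2775^512 ≡ 2114^2 = 4468996 ≡ 2125
2775^1024 ≡ 2125^2 = 4515625 ≡ 2120
2775^2048 ≡ 2120^2 = 4494400 ≡ 881
2865 = 2048 + 512 + 256 + 32 + 16 + 1, so 2775^2865 ≡ 881·2125·2114·361·3312·2775 ≡ 3238 (mod 3331)
2865^2 = 8208225 ≡ 641
2865^4 ≡ 641^2 = 410881 ≡ 1168
2865^8 ≡ 1168^2 = 1364224 ≡ 1845
2865^16 ≡ 1845^2 = 3404025 ≡ 3074
2865^32 ≡ 3074^2 = 9449476 ≡ 2760
2865^64 ≡ 2760^2 = 7617600 ≡ 2934
2865^128 ≡ 2934^2 = 8608356 ≡ 1052
2865^256 ≡ 1052^2 = 1106704 ≡ 812
2865^512 ≡ 812^2 = 659344 ≡ 3137
2865^1024 ≡ 3137^2 = 9840769 ≡ 995
2865^2048 ≡ 995^2 = 990025 ≡ 718
2947 = 2048 + 512 + 256 + 128 + 2 + 1, so 2865^2947 ≡ 718·3137·812·1052·641·2865 ≡ 1016 (mod 3331)
y^r · r^s ≡ 3238·1016 = 3289808 ≡ 2111 (mod 3331)

2111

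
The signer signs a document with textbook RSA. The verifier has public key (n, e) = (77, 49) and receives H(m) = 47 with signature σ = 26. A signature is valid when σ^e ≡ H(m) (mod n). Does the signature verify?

verifies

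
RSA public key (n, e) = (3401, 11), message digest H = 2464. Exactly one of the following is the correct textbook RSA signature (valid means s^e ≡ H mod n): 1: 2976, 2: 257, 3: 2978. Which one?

Candidate 1: Squares mod 3401: 2976^1≡2976, 2976^2≡372, 2976^4≡2344, 2976^8≡1721; 11 = 8 + 2 + 1, so 2976^11 ≡ 1721·372·2976 ≡ 103 (mod 3401)
Candidate 2: Squares mod 3401: 257^1≡257, 257^2≡1430, 257^4≡899, 257^8≡2164; 11 = 8 + 2 + 1, so 257^11 ≡ 2164·1430·257 ≡ 1800 (mod 3401)
Candidate 3: Squares mod 3401: 2978^1≡2978, 2978^2≡2077, 2978^4≡1461, 2978^8≡2094; 11 = 8 + 2 + 1, so 2978^11 ≡ 2094·2077·2978 ≡ 2464 (mod 3401)
  → matches H = 2464

3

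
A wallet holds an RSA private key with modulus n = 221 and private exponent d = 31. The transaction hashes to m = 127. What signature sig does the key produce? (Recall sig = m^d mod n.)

m^2 ≡ 127^2 = 16129 ≡ 217
m^4 ≡ 217^2 = 47089 ≡ 16
m^8 ≡ 16^2 = 256 ≡ 35
m^16 ≡ 35^2 = 1225 ≡ 120
31 = 16 + 8 + 4 + 2 + 1, so m^31 ≡ 120·35·16·217·127 ≡ 49 (mod 221)

49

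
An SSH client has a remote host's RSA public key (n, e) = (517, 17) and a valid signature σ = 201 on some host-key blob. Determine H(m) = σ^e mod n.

σ^2 ≡ 201^2 = 40401 ≡ 75
σ^4 ≡ 75^2 = 5625 ≡ 455
σ^8 ≡ 455^2 = 207025 ≡ 225
σ^16 ≡ 225^2 = 50625 ≡ 476
17 = 16 + 1, so σ^17 ≡ 476·201 ≡ 31 (mod 517)

31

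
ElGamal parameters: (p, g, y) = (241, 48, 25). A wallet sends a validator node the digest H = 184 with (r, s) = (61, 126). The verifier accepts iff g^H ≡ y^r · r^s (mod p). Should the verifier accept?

Left side g^H mod p:
48^184 mod 241 = 91
Right side y^r · r^s mod p:
25^61 mod 241 = 25
61^126 mod 241 = 235
25·235 = 5875 ≡ 91 (mod 241)
91 ≡ 91 (mod 241), so the signature is genuine.

accept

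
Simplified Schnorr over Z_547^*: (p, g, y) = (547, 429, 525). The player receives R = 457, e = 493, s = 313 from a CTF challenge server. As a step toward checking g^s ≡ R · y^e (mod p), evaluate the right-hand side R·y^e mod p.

32

525^2 = 275625 ≡ 484
525^4 ≡ 484^2 = 234256 ≡ 140
525^8 ≡ 140^2 = 19600 ≡ 455
525^16 ≡ 455^2 = 207025 ≡ 259
525^32 ≡ 259^2 = 67081 ≡ 347
525^64 ≡ 347^2 = 120409 ≡ 69
525^128 ≡ 69^2 = 4761 ≡ 385
525^256 ≡ 385^2 = 148225 ≡ 535
493 = 256 + 128 + 64 + 32 + 8 + 4 + 1, so 525^493 ≡ 535·385·69·347·455·140·525 ≡ 340 (mod 547)
R · y^e ≡ 457·340 = 155380 ≡ 32 (mod 547)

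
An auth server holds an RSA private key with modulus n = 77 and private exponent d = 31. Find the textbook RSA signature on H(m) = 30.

(H(m))^2 ≡ 30^2 = 900 ≡ 53
(H(m))^4 ≡ 53^2 = 2809 ≡ 37
(H(m))^8 ≡ 37^2 = 1369 ≡ 60
(H(m))^16 ≡ 60^2 = 3600 ≡ 58
31 = 16 + 8 + 4 + 2 + 1, so (H(m))^31 ≡ 58·60·37·53·30 ≡ 30 (mod 77)

30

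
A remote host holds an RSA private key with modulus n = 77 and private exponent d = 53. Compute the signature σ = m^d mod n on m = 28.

7

Squares mod 77: m^1≡28, m^2≡14, m^4≡42, m^8≡70, m^16≡49, m^32≡14
53 = 32 + 16 + 4 + 1, so m^53 ≡ 14·49·42·28 ≡ 7 (mod 77)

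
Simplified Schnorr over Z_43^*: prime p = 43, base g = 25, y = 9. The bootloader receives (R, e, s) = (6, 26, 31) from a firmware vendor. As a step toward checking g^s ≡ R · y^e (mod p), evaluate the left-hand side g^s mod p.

25^2 = 625 ≡ 23
25^4 ≡ 23^2 = 529 ≡ 13
25^8 ≡ 13^2 = 169 ≡ 40
25^16 ≡ 40^2 = 1600 ≡ 9
31 = 16 + 8 + 4 + 2 + 1, so 25^31 ≡ 9·40·13·23·25 ≡ 17 (mod 43)

17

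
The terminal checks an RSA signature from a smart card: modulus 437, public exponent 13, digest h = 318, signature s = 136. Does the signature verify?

verifies

s^2 ≡ 136^2 = 18496 ≡ 142
s^4 ≡ 142^2 = 20164 ≡ 62
s^8 ≡ 62^2 = 3844 ≡ 348
13 = 8 + 4 + 1, so s^13 ≡ 348·62·136 ≡ 318 (mod 437)
318 = h, so the signature checks out.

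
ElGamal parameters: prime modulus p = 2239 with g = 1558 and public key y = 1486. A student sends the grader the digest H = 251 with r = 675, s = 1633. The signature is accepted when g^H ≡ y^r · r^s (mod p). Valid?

yes

Left side g^H mod p:
Squares mod 2239: 1558^1≡1558, 1558^2≡288, 1558^4≡101, 1558^8≡1245, 1558^16≡637, 1558^32≡510, 1558^64≡376, 1558^128≡319
251 = 128 + 64 + 32 + 16 + 8 + 2 + 1, so 1558^251 ≡ 319·376·510·637·1245·288·1558 ≡ 351 (mod 2239)
Right side y^r · r^s mod p:
Squares mod 2239: 1486^1≡1486, 1486^2≡542, 1486^4≡455, 1486^8≡1037, 1486^16≡649, 1486^32≡269, 1486^64≡713, 1486^128≡116, 1486^256≡22, 1486^512≡484
675 = 512 + 128 + 32 + 2 + 1, so 1486^675 ≡ 484·116·269·542·1486 ≡ 2220 (mod 2239)
Squares mod 2239: 675^1≡675, 675^2≡1108, 675^4≡692, 675^8≡1957, 675^16≡1159, 675^32≡2120, 675^64≡727, 675^128≡125, 675^256≡2191, 675^512≡65, 675^1024≡1986
1633 = 1024 + 512 + 64 + 32 + 1, so 675^1633 ≡ 1986·65·727·2120·675 ≡ 1867 (mod 2239)
2220·1867 = 4144740 ≡ 351 (mod 2239)
351 ≡ 351 (mod 2239), so the signature is genuine.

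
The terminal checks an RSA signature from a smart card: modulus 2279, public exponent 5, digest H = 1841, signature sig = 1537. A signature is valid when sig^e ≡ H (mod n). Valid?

no

Squares mod 2279: sig^1≡1537, sig^2≡1325, sig^4≡795
5 = 4 + 1, so sig^5 ≡ 795·1537 ≡ 371 (mod 2279)
sig^5 mod 2279 = 371, but H = 1841.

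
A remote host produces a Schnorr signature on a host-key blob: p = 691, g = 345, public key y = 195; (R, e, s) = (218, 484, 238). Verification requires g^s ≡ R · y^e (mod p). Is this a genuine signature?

genuine

g^s mod p:
345^2 = 119025 ≡ 173
345^4 ≡ 173^2 = 29929 ≡ 216
345^8 ≡ 216^2 = 46656 ≡ 359
345^16 ≡ 359^2 = 128881 ≡ 355
345^32 ≡ 355^2 = 126025 ≡ 263
345^64 ≡ 263^2 = 69169 ≡ 69
345^128 ≡ 69^2 = 4761 ≡ 615
238 = 128 + 64 + 32 + 8 + 4 + 2, so 345^238 ≡ 615·69·263·359·216·173 ≡ 359 (mod 691)
R · y^e mod p:
195^2 = 38025 ≡ 20
195^4 ≡ 20^2 = 400
195^8 ≡ 400^2 = 160000 ≡ 379
195^16 ≡ 379^2 = 143641 ≡ 604
195^32 ≡ 604^2 = 364816 ≡ 659
195^64 ≡ 659^2 = 434281 ≡ 333
195^128 ≡ 333^2 = 110889 ≡ 329
195^256 ≡ 329^2 = 108241 ≡ 445
484 = 256 + 128 + 64 + 32 + 4, so 195^484 ≡ 445·329·333·659·400 ≡ 195 (mod 691)
218·195 = 42510 ≡ 359 (mod 691)
359 ≡ 359 (mod 691); signature holds.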